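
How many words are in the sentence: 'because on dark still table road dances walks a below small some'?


Counting words by splitting on spaces:
  Word 1: 'because'
  Word 2: 'on'
  Word 3: 'dark'
  Word 4: 'still'
  Word 5: 'table'
  Word 6: 'road'
  Word 7: 'dances'
  Word 8: 'walks'
  Word 9: 'a'
  Word 10: 'below'
  Word 11: 'small'
  Word 12: 'some'
Total words: 12

12


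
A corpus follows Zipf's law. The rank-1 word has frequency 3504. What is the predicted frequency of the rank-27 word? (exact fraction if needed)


Zipf's law: freq(rank) = f1 / rank
f1 = 3504, rank = 27
freq = 3504 / 27
GCD(3504, 27) = 3
Simplified: 1168/9

1168/9


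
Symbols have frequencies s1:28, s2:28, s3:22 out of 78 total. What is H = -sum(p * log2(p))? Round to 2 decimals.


Computing entropy H = -sum(p_i * log2(p_i)):
  s1: p = 28/78 = 0.3590, -p*log2(p) = 0.5306
  s2: p = 28/78 = 0.3590, -p*log2(p) = 0.5306
  s3: p = 22/78 = 0.2821, -p*log2(p) = 0.5150
H = sum of terms = 1.5762
Rounded to 2 decimals: 1.58

1.58


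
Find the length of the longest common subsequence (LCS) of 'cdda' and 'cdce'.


DP table for LCS of 'cdda' and 'cdce':
       c  d  c  e
    0  0  0  0  0
  c 0  1  1  1  1
  d 0  1  2  2  2
  d 0  1  2  2  2
  a 0  1  2  2  2
LCS: 'cd'
LCS length = 2

2


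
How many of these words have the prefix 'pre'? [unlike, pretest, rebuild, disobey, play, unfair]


Checking each word for prefix 'pre':
  'unlike' -> no (count: 0)
  'pretest' -> YES, starts with 'pre' (count: 1)
  'rebuild' -> no (count: 1)
  'disobey' -> no (count: 1)
  'play' -> no (count: 1)
  'unfair' -> no (count: 1)
Total with prefix 'pre': 1

1


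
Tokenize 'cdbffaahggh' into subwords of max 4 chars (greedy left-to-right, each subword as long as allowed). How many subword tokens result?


'cdbffaahggh' has 11 characters.
Chunking with max size 4:
  Chunk 1: 'cdbf' (positions 0-3)
  Chunk 2: 'faah' (positions 4-7)
  Chunk 3: 'ggh' (positions 8-10)
Total chunks: ceil(11 / 4) = 3

3


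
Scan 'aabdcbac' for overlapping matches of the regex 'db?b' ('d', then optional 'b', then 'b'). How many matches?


Pattern: db?b means 'd', then optional 'b', then 'b'.
Scanning 'aabdcbac' position-by-position:
  Pos 0: window 'aab' -> no
  Pos 1: window 'abd' -> no
  Pos 2: window 'bdc' -> no
  Pos 3: window 'dcb' -> no
  Pos 4: window 'cba' -> no
  Pos 5: window 'bac' -> no
  Pos 6: window 'ac' -> no
  Pos 7: window 'c' -> no
Total matches: 0

0


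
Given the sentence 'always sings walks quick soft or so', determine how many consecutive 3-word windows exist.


Word trigrams from [7] words:
  Trigram 1: (always sings walks)
  Trigram 2: (sings walks quick)
  Trigram 3: (walks quick soft)
  Trigram 4: (quick soft or)
  Trigram 5: (soft or so)
Total word trigrams: 7 - 2 = 5

5


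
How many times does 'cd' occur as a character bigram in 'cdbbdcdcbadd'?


Scanning 'cdbbdcdcbadd' for bigram 'cd':
  Position 0: 'cd' -> MATCH
  Position 1: 'db' -> no
  Position 2: 'bb' -> no
  Position 3: 'bd' -> no
  Position 4: 'dc' -> no
  Position 5: 'cd' -> MATCH
  Position 6: 'dc' -> no
  Position 7: 'cb' -> no
  Position 8: 'ba' -> no
  Position 9: 'ad' -> no
  Position 10: 'dd' -> no
Total matches: 2

2


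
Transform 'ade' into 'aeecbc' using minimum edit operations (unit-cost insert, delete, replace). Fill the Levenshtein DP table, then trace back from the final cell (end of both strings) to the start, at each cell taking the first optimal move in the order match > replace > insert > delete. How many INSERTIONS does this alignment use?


Edit distance = 4. Backtracking from cell (3, 6) with preference match > replace > insert > delete,
then listing the resulting alignment 'ade' -> 'aeecbc' left to right:
  Step 1: keep 'a'
  Step 2: replace d->e
  Step 3: keep 'e'
  Step 4: insert 'c' [insertion #1]
  Step 5: insert 'b' [insertion #2]
  Step 6: insert 'c' [insertion #3]
Total insertions: 3

3


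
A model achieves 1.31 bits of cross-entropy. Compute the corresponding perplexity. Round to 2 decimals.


Perplexity formula: PP = 2^H
H = 1.31
PP = 2^1.31
Decompose: 2^1.31 = 2^1 * 2^0.31
2^1 = 2, 2^0.31 ~ 1.2397077
PP ~ 2 * 1.2397077 = 2.4794154
Rounded to 2 decimals: 2.48

2.48


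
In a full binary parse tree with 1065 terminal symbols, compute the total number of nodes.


Leaf nodes (terminals): 1065
Internal nodes = n - 1 = 1065 - 1 = 1064
Total = leaves + internal = 1065 + 1064 = 2129

2129


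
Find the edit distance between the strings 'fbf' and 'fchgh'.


Building DP table for s1='fbf' (len 3) and s2='fchgh' (len 5):
       f  c  h  g  h
    0  1  2  3  4  5
  f 1  0  1  2  3  4
  b 2  1  1  2  3  4
  f 3  2  2  2  3  4
Edit distance = dp[3][5] = 4

4


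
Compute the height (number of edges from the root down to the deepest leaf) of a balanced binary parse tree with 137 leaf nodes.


In a balanced binary tree with n leaves the deepest leaf is ceil(log2(n)) edges below the root.
log2(137) = 7.0980
ceil(7.0980) = 8
height (edges) = 8

8


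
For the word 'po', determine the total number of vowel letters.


Scanning each character of 'po':
  Position 1: 'p' -> consonant (running count: 0)
  Position 2: 'o' -> vowel (running count: 1)
Total vowels: 1

1


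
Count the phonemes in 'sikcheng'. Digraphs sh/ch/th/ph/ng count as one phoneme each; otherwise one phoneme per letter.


Parsing 'sikcheng' greedily, digraphs first:
  's' -> consonant phoneme (phonemes so far: 1)
  'i' -> vowel phoneme (phonemes so far: 2)
  'k' -> consonant phoneme (phonemes so far: 3)
  'ch' -> digraph (1 consonant phoneme) (phonemes so far: 4)
  'e' -> vowel phoneme (phonemes so far: 5)
  'ng' -> digraph (1 consonant phoneme) (phonemes so far: 6)
Total phonemes: 6

6


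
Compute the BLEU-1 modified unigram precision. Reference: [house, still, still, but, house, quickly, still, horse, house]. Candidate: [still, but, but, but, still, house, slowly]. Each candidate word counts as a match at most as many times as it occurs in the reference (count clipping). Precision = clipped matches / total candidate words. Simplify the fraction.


Reference word counts: {'but': 1, 'horse': 1, 'house': 3, 'quickly': 1, 'still': 3}
Checking each candidate word (with clipping):
  'still' -> in reference (ref count 3, used 1/3) -> match (matches: 1)
  'but' -> in reference (ref count 1, used 1/1) -> match (matches: 2)
  'but' -> ref count 1 already used up (1/1) -> clipped, no match (matches: 2)
  'but' -> ref count 1 already used up (1/1) -> clipped, no match (matches: 2)
  'still' -> in reference (ref count 3, used 2/3) -> match (matches: 3)
  'house' -> in reference (ref count 3, used 1/3) -> match (matches: 4)
  'slowly' -> not in reference -> no match (matches: 4)
Clipped matches: 4, Candidate length: 7
Precision = 4/7

4/7


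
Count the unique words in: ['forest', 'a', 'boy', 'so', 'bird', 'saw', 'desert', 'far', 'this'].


Listing all tokens and tracking unique types:
  Token 1: 'forest' -> NEW (unique so far: 1)
  Token 2: 'a' -> NEW (unique so far: 2)
  Token 3: 'boy' -> NEW (unique so far: 3)
  Token 4: 'so' -> NEW (unique so far: 4)
  Token 5: 'bird' -> NEW (unique so far: 5)
  Token 6: 'saw' -> NEW (unique so far: 6)
  Token 7: 'desert' -> NEW (unique so far: 7)
  Token 8: 'far' -> NEW (unique so far: 8)
  Token 9: 'this' -> NEW (unique so far: 9)
Unique types: ('a', 'bird', 'boy', 'desert', 'far', 'forest', 'saw', 'so', 'this')
Vocabulary size: 9

9


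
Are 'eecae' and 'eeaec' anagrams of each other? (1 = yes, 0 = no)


Sort characters of 'eecae': 'aceee'
Sort characters of 'eeaec': 'aceee'
Sorted forms match -> they ARE anagrams
Result: 1

1


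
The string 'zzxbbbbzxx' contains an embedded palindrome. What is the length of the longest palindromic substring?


Scanning 'zzxbbbbzxx' for palindromic substrings.
Substring at positions 3-6: 'bbbb'.
Check: reverse('bbbb') = 'bbbb' -> palindrome confirmed.
Neighbouring characters ('x' / 'z') break symmetry, so it cannot extend further.
No longer palindromic substring exists; longest length = 4

4


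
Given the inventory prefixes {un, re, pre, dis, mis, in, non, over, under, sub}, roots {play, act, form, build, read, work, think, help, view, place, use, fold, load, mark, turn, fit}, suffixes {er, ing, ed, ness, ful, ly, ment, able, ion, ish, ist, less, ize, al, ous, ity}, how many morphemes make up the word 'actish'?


Segmenting 'actish' against the inventory:
  'act' -> root (morpheme 1)
  'ish' -> suffix (morpheme 2)
Total morphemes: 2

2


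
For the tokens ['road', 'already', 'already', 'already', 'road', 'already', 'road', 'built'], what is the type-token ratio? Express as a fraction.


Tokens: 8
Unique types: ('already', 'built', 'road') = 3
TTR = 3/8
Already in lowest terms.

3/8


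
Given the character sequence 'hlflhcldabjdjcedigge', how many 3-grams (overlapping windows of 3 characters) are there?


String 'hlflhcldabjdjcedigge' has length L = 20.
Number of overlapping n-grams = L - n + 1
Substituting: 20 - 3 + 1 = 18

18


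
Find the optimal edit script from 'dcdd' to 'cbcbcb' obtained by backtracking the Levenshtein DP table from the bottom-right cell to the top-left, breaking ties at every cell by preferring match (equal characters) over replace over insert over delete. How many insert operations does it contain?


Edit distance = 5. Backtracking from cell (4, 6) with preference match > replace > insert > delete,
then listing the resulting alignment 'dcdd' -> 'cbcbcb' left to right:
  Step 1: insert 'c' [insertion #1]
  Step 2: replace d->b
  Step 3: keep 'c'
  Step 4: insert 'b' [insertion #2]
  Step 5: replace d->c
  Step 6: replace d->b
Total insertions: 2

2


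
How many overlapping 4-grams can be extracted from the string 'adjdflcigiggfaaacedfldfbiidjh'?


String 'adjdflcigiggfaaacedfldfbiidjh' has length L = 29.
Number of overlapping n-grams = L - n + 1
Substituting: 29 - 4 + 1 = 26

26


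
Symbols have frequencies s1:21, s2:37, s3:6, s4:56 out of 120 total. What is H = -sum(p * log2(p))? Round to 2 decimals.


Computing entropy H = -sum(p_i * log2(p_i)):
  s1: p = 21/120 = 0.1750, -p*log2(p) = 0.4401
  s2: p = 37/120 = 0.3083, -p*log2(p) = 0.5234
  s3: p = 6/120 = 0.0500, -p*log2(p) = 0.2161
  s4: p = 56/120 = 0.4667, -p*log2(p) = 0.5131
H = sum of terms = 1.6927
Rounded to 2 decimals: 1.69

1.69


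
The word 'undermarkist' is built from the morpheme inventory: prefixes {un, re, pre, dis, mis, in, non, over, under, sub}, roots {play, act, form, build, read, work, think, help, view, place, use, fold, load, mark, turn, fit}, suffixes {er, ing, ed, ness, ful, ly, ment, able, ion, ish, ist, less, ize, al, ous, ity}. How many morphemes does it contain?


Segmenting 'undermarkist' against the inventory:
  'under' -> prefix (morpheme 1)
  'mark' -> root (morpheme 2)
  'ist' -> suffix (morpheme 3)
Total morphemes: 3

3


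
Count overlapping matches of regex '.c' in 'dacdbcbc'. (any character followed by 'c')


Pattern: .c means any character followed by 'c'.
Scanning 'dacdbcbc' position-by-position:
  Pos 0: window 'da' -> no
  Pos 1: window 'ac' -> MATCH
  Pos 2: window 'cd' -> no
  Pos 3: window 'db' -> no
  Pos 4: window 'bc' -> MATCH
  Pos 5: window 'cb' -> no
  Pos 6: window 'bc' -> MATCH
  Pos 7: window 'c' -> no
Total matches: 3

3


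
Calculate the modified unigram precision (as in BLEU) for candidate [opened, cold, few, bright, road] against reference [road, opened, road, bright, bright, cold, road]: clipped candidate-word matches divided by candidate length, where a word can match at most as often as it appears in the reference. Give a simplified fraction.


Reference word counts: {'bright': 2, 'cold': 1, 'opened': 1, 'road': 3}
Checking each candidate word (with clipping):
  'opened' -> in reference (ref count 1, used 1/1) -> match (matches: 1)
  'cold' -> in reference (ref count 1, used 1/1) -> match (matches: 2)
  'few' -> not in reference -> no match (matches: 2)
  'bright' -> in reference (ref count 2, used 1/2) -> match (matches: 3)
  'road' -> in reference (ref count 3, used 1/3) -> match (matches: 4)
Clipped matches: 4, Candidate length: 5
Precision = 4/5

4/5


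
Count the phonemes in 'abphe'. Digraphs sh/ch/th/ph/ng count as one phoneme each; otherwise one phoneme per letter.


Parsing 'abphe' greedily, digraphs first:
  'a' -> vowel phoneme (phonemes so far: 1)
  'b' -> consonant phoneme (phonemes so far: 2)
  'ph' -> digraph (1 consonant phoneme) (phonemes so far: 3)
  'e' -> vowel phoneme (phonemes so far: 4)
Total phonemes: 4

4


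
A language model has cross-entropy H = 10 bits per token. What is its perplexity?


Perplexity formula: PP = 2^H
H = 10
PP = 2^10
PP = 2^10 = 1024

1024


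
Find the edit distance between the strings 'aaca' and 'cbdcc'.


Building DP table for s1='aaca' (len 4) and s2='cbdcc' (len 5):
       c  b  d  c  c
    0  1  2  3  4  5
  a 1  1  2  3  4  5
  a 2  2  2  3  4  5
  c 3  2  3  3  3  4
  a 4  3  3  4  4  4
Edit distance = dp[4][5] = 4

4


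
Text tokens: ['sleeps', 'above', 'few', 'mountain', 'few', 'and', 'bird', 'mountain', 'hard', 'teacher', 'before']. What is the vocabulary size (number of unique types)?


Listing all tokens and tracking unique types:
  Token 1: 'sleeps' -> NEW (unique so far: 1)
  Token 2: 'above' -> NEW (unique so far: 2)
  Token 3: 'few' -> NEW (unique so far: 3)
  Token 4: 'mountain' -> NEW (unique so far: 4)
  Token 5: 'few' -> duplicate (unique so far: 4)
  Token 6: 'and' -> NEW (unique so far: 5)
  Token 7: 'bird' -> NEW (unique so far: 6)
  Token 8: 'mountain' -> duplicate (unique so far: 6)
  Token 9: 'hard' -> NEW (unique so far: 7)
  Token 10: 'teacher' -> NEW (unique so far: 8)
  Token 11: 'before' -> NEW (unique so far: 9)
Unique types: ('above', 'and', 'before', 'bird', 'few', 'hard', 'mountain', 'sleeps', 'teacher')
Vocabulary size: 9

9


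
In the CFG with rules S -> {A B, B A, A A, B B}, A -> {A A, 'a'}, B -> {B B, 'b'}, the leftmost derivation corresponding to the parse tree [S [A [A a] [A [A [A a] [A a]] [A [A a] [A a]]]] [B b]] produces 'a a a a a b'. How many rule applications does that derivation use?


Every bracketed nonterminal node [X ...] in the tree is produced by exactly one rule application.
Reading the tree off as a leftmost derivation:
  Step 1: S  =>  A B   (applied S -> A B)
  Step 2: A B  =>  A A B   (applied A -> A A)
  Step 3: A A B  =>  a A B   (applied A -> a)
  Step 4: a A B  =>  a A A B   (applied A -> A A)
  Step 5: a A A B  =>  a A A A B   (applied A -> A A)
  Step 6: a A A A B  =>  a a A A B   (applied A -> a)
  Step 7: a a A A B  =>  a a a A B   (applied A -> a)
  Step 8: a a a A B  =>  a a a A A B   (applied A -> A A)
  Step 9: a a a A A B  =>  a a a a A B   (applied A -> a)
  Step 10: a a a a A B  =>  a a a a a B   (applied A -> a)
  Step 11: a a a a a B  =>  a a a a a b   (applied B -> b)
Final yield: a a a a a b
Total rewrite steps: 11

11


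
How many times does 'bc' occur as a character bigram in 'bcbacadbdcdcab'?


Scanning 'bcbacadbdcdcab' for bigram 'bc':
  Position 0: 'bc' -> MATCH
  Position 1: 'cb' -> no
  Position 2: 'ba' -> no
  Position 3: 'ac' -> no
  Position 4: 'ca' -> no
  Position 5: 'ad' -> no
  Position 6: 'db' -> no
  Position 7: 'bd' -> no
  Position 8: 'dc' -> no
  Position 9: 'cd' -> no
  Position 10: 'dc' -> no
  Position 11: 'ca' -> no
  Position 12: 'ab' -> no
Total matches: 1

1


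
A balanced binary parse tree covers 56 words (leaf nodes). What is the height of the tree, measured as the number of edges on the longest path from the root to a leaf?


In a balanced binary tree with n leaves the deepest leaf is ceil(log2(n)) edges below the root.
log2(56) = 5.8074
ceil(5.8074) = 6
height (edges) = 6

6


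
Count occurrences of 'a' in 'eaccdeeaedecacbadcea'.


Scanning 'eaccdeeaedecacbadcea' for 'a':
  Position 1: 'a' -> MATCH (count: 1)
  Position 7: 'a' -> MATCH (count: 2)
  Position 12: 'a' -> MATCH (count: 3)
  Position 15: 'a' -> MATCH (count: 4)
  Position 19: 'a' -> MATCH (count: 5)
Total occurrences of 'a': 5

5


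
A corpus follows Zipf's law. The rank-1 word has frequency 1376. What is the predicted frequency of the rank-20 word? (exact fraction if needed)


Zipf's law: freq(rank) = f1 / rank
f1 = 1376, rank = 20
freq = 1376 / 20
GCD(1376, 20) = 4
Simplified: 344/5

344/5


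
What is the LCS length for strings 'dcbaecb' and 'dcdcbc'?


DP table for LCS of 'dcbaecb' and 'dcdcbc':
       d  c  d  c  b  c
    0  0  0  0  0  0  0
  d 0  1  1  1  1  1  1
  c 0  1  2  2  2  2  2
  b 0  1  2  2  2  3  3
  a 0  1  2  2  2  3  3
  e 0  1  2  2  2  3  3
  c 0  1  2  2  3  3  4
  b 0  1  2  2  3  4  4
LCS: 'dcbc'
LCS length = 4

4


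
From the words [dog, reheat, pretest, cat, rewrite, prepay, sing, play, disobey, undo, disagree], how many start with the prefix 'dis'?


Checking each word for prefix 'dis':
  'dog' -> no (count: 0)
  'reheat' -> no (count: 0)
  'pretest' -> no (count: 0)
  'cat' -> no (count: 0)
  'rewrite' -> no (count: 0)
  'prepay' -> no (count: 0)
  'sing' -> no (count: 0)
  'play' -> no (count: 0)
  'disobey' -> YES, starts with 'dis' (count: 1)
  'undo' -> no (count: 1)
  'disagree' -> YES, starts with 'dis' (count: 2)
Total with prefix 'dis': 2

2


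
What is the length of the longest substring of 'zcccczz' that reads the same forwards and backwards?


Scanning 'zcccczz' for palindromic substrings.
Substring at positions 0-5: 'zccccz'.
Check: reverse('zccccz') = 'zccccz' -> palindrome confirmed.
Neighbouring characters ('-' / 'z') break symmetry, so it cannot extend further.
No longer palindromic substring exists; longest length = 6

6


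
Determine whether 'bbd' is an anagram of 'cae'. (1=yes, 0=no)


Sort characters of 'bbd': 'bbd'
Sort characters of 'cae': 'ace'
Sorted forms differ -> they are NOT anagrams
Result: 0

0


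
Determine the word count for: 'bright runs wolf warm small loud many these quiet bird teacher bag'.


Counting words by splitting on spaces:
  Word 1: 'bright'
  Word 2: 'runs'
  Word 3: 'wolf'
  Word 4: 'warm'
  Word 5: 'small'
  Word 6: 'loud'
  Word 7: 'many'
  Word 8: 'these'
  Word 9: 'quiet'
  Word 10: 'bird'
  Word 11: 'teacher'
  Word 12: 'bag'
Total words: 12

12


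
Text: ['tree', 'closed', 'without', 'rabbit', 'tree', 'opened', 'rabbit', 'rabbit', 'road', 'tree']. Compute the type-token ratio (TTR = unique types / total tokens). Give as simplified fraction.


Tokens: 10
Unique types: ('closed', 'opened', 'rabbit', 'road', 'tree', 'without') = 6
TTR = 6/10
Simplify: divide both by 2 -> 3/5
TTR = 3/5

3/5


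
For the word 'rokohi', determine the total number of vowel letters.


Scanning each character of 'rokohi':
  Position 1: 'r' -> consonant (running count: 0)
  Position 2: 'o' -> vowel (running count: 1)
  Position 3: 'k' -> consonant (running count: 1)
  Position 4: 'o' -> vowel (running count: 2)
  Position 5: 'h' -> consonant (running count: 2)
  Position 6: 'i' -> vowel (running count: 3)
Total vowels: 3

3


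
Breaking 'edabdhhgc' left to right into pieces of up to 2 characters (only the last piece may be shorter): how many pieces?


'edabdhhgc' has 9 characters.
Chunking with max size 2:
  Chunk 1: 'ed' (positions 0-1)
  Chunk 2: 'ab' (positions 2-3)
  Chunk 3: 'dh' (positions 4-5)
  Chunk 4: 'hg' (positions 6-7)
  Chunk 5: 'c' (positions 8-8)
Total chunks: ceil(9 / 2) = 5

5


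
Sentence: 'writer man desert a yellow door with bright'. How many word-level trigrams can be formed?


Word trigrams from [8] words:
  Trigram 1: (writer man desert)
  Trigram 2: (man desert a)
  Trigram 3: (desert a yellow)
  Trigram 4: (a yellow door)
  Trigram 5: (yellow door with)
  Trigram 6: (door with bright)
Total word trigrams: 8 - 2 = 6

6


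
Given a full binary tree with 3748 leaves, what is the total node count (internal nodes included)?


Leaf nodes (terminals): 3748
Internal nodes = n - 1 = 3748 - 1 = 3747
Total = leaves + internal = 3748 + 3747 = 7495

7495


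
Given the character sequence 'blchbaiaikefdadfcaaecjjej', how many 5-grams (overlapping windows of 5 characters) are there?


String 'blchbaiaikefdadfcaaecjjej' has length L = 25.
Number of overlapping n-grams = L - n + 1
Substituting: 25 - 5 + 1 = 21

21


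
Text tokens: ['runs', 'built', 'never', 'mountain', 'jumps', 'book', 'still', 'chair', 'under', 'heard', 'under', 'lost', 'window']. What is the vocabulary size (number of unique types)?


Listing all tokens and tracking unique types:
  Token 1: 'runs' -> NEW (unique so far: 1)
  Token 2: 'built' -> NEW (unique so far: 2)
  Token 3: 'never' -> NEW (unique so far: 3)
  Token 4: 'mountain' -> NEW (unique so far: 4)
  Token 5: 'jumps' -> NEW (unique so far: 5)
  Token 6: 'book' -> NEW (unique so far: 6)
  Token 7: 'still' -> NEW (unique so far: 7)
  Token 8: 'chair' -> NEW (unique so far: 8)
  Token 9: 'under' -> NEW (unique so far: 9)
  Token 10: 'heard' -> NEW (unique so far: 10)
  Token 11: 'under' -> duplicate (unique so far: 10)
  Token 12: 'lost' -> NEW (unique so far: 11)
  Token 13: 'window' -> NEW (unique so far: 12)
Unique types: ('book', 'built', 'chair', 'heard', 'jumps', 'lost', 'mountain', 'never', 'runs', 'still', 'under', 'window')
Vocabulary size: 12

12


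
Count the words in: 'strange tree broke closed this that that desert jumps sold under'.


Counting words by splitting on spaces:
  Word 1: 'strange'
  Word 2: 'tree'
  Word 3: 'broke'
  Word 4: 'closed'
  Word 5: 'this'
  Word 6: 'that'
  Word 7: 'that'
  Word 8: 'desert'
  Word 9: 'jumps'
  Word 10: 'sold'
  Word 11: 'under'
Total words: 11

11


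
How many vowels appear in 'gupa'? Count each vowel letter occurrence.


Scanning each character of 'gupa':
  Position 1: 'g' -> consonant (running count: 0)
  Position 2: 'u' -> vowel (running count: 1)
  Position 3: 'p' -> consonant (running count: 1)
  Position 4: 'a' -> vowel (running count: 2)
Total vowels: 2

2


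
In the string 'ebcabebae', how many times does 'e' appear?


Scanning 'ebcabebae' for 'e':
  Position 0: 'e' -> MATCH (count: 1)
  Position 5: 'e' -> MATCH (count: 2)
  Position 8: 'e' -> MATCH (count: 3)
Total occurrences of 'e': 3

3


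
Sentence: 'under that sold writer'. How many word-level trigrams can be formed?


Word trigrams from [4] words:
  Trigram 1: (under that sold)
  Trigram 2: (that sold writer)
Total word trigrams: 4 - 2 = 2

2


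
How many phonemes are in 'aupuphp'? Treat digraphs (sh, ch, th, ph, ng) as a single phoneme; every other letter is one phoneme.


Parsing 'aupuphp' greedily, digraphs first:
  'a' -> vowel phoneme (phonemes so far: 1)
  'u' -> vowel phoneme (phonemes so far: 2)
  'p' -> consonant phoneme (phonemes so far: 3)
  'u' -> vowel phoneme (phonemes so far: 4)
  'ph' -> digraph (1 consonant phoneme) (phonemes so far: 5)
  'p' -> consonant phoneme (phonemes so far: 6)
Total phonemes: 6

6


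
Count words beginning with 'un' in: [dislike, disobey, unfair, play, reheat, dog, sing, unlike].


Checking each word for prefix 'un':
  'dislike' -> no (count: 0)
  'disobey' -> no (count: 0)
  'unfair' -> YES, starts with 'un' (count: 1)
  'play' -> no (count: 1)
  'reheat' -> no (count: 1)
  'dog' -> no (count: 1)
  'sing' -> no (count: 1)
  'unlike' -> YES, starts with 'un' (count: 2)
Total with prefix 'un': 2

2


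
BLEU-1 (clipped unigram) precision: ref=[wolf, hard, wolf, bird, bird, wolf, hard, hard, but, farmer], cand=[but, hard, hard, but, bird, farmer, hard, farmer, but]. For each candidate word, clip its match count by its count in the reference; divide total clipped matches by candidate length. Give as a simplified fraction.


Reference word counts: {'bird': 2, 'but': 1, 'farmer': 1, 'hard': 3, 'wolf': 3}
Checking each candidate word (with clipping):
  'but' -> in reference (ref count 1, used 1/1) -> match (matches: 1)
  'hard' -> in reference (ref count 3, used 1/3) -> match (matches: 2)
  'hard' -> in reference (ref count 3, used 2/3) -> match (matches: 3)
  'but' -> ref count 1 already used up (1/1) -> clipped, no match (matches: 3)
  'bird' -> in reference (ref count 2, used 1/2) -> match (matches: 4)
  'farmer' -> in reference (ref count 1, used 1/1) -> match (matches: 5)
  'hard' -> in reference (ref count 3, used 3/3) -> match (matches: 6)
  'farmer' -> ref count 1 already used up (1/1) -> clipped, no match (matches: 6)
  'but' -> ref count 1 already used up (1/1) -> clipped, no match (matches: 6)
Clipped matches: 6, Candidate length: 9
Precision = 6/9 = 2/3

2/3


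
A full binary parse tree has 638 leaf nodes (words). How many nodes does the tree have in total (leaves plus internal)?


Leaf nodes (terminals): 638
Internal nodes = n - 1 = 638 - 1 = 637
Total = leaves + internal = 638 + 637 = 1275

1275


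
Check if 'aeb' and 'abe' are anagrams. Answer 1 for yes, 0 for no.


Sort characters of 'aeb': 'abe'
Sort characters of 'abe': 'abe'
Sorted forms match -> they ARE anagrams
Result: 1

1


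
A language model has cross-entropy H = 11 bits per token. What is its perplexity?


Perplexity formula: PP = 2^H
H = 11
PP = 2^11
PP = 2^11 = 2048

2048


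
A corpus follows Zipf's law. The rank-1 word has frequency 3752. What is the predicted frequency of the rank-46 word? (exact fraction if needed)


Zipf's law: freq(rank) = f1 / rank
f1 = 3752, rank = 46
freq = 3752 / 46
GCD(3752, 46) = 2
Simplified: 1876/23

1876/23


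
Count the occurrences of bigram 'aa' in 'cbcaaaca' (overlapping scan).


Scanning 'cbcaaaca' for bigram 'aa':
  Position 0: 'cb' -> no
  Position 1: 'bc' -> no
  Position 2: 'ca' -> no
  Position 3: 'aa' -> MATCH
  Position 4: 'aa' -> MATCH
  Position 5: 'ac' -> no
  Position 6: 'ca' -> no
Total matches: 2

2


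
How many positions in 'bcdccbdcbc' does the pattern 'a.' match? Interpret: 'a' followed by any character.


Pattern: a. means 'a' followed by any character.
Scanning 'bcdccbdcbc' position-by-position:
  Pos 0: window 'bc' -> no
  Pos 1: window 'cd' -> no
  Pos 2: window 'dc' -> no
  Pos 3: window 'cc' -> no
  Pos 4: window 'cb' -> no
  Pos 5: window 'bd' -> no
  Pos 6: window 'dc' -> no
  Pos 7: window 'cb' -> no
  Pos 8: window 'bc' -> no
  Pos 9: window 'c' -> no
Total matches: 0

0


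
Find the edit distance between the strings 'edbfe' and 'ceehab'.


Building DP table for s1='edbfe' (len 5) and s2='ceehab' (len 6):
       c  e  e  h  a  b
    0  1  2  3  4  5  6
  e 1  1  1  2  3  4  5
  d 2  2  2  2  3  4  5
  b 3  3  3  3  3  4  4
  f 4  4  4  4  4  4  5
  e 5  5  4  4  5  5  5
Edit distance = dp[5][6] = 5

5


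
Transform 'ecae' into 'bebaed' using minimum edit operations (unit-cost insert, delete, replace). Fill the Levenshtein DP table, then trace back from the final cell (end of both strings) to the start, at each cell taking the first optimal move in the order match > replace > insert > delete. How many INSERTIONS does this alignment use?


Edit distance = 3. Backtracking from cell (4, 6) with preference match > replace > insert > delete,
then listing the resulting alignment 'ecae' -> 'bebaed' left to right:
  Step 1: insert 'b' [insertion #1]
  Step 2: keep 'e'
  Step 3: replace c->b
  Step 4: keep 'a'
  Step 5: keep 'e'
  Step 6: insert 'd' [insertion #2]
Total insertions: 2

2


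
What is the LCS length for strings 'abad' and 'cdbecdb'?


DP table for LCS of 'abad' and 'cdbecdb':
       c  d  b  e  c  d  b
    0  0  0  0  0  0  0  0
  a 0  0  0  0  0  0  0  0
  b 0  0  0  1  1  1  1  1
  a 0  0  0  1  1  1  1  1
  d 0  0  1  1  1  1  2  2
LCS: 'bd'
LCS length = 2

2


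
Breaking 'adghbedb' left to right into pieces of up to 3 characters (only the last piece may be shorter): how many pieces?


'adghbedb' has 8 characters.
Chunking with max size 3:
  Chunk 1: 'adg' (positions 0-2)
  Chunk 2: 'hbe' (positions 3-5)
  Chunk 3: 'db' (positions 6-7)
Total chunks: ceil(8 / 3) = 3

3


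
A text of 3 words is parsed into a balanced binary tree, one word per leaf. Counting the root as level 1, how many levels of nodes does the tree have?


In a balanced binary tree with n leaves the deepest leaf is ceil(log2(n)) edges below the root,
so counting node levels inclusive of root and leaves gives ceil(log2(n)) + 1 levels.
log2(3) = 1.5850
ceil(1.5850) = 2
levels = 2 + 1 = 3

3


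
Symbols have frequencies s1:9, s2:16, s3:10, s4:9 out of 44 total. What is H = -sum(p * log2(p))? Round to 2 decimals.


Computing entropy H = -sum(p_i * log2(p_i)):
  s1: p = 9/44 = 0.2045, -p*log2(p) = 0.4683
  s2: p = 16/44 = 0.3636, -p*log2(p) = 0.5307
  s3: p = 10/44 = 0.2273, -p*log2(p) = 0.4858
  s4: p = 9/44 = 0.2045, -p*log2(p) = 0.4683
H = sum of terms = 1.9531
Rounded to 2 decimals: 1.95

1.95


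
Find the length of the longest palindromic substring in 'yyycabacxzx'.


Scanning 'yyycabacxzx' for palindromic substrings.
Substring at positions 3-7: 'cabac'.
Check: reverse('cabac') = 'cabac' -> palindrome confirmed.
Neighbouring characters ('y' / 'x') break symmetry, so it cannot extend further.
No longer palindromic substring exists; longest length = 5

5


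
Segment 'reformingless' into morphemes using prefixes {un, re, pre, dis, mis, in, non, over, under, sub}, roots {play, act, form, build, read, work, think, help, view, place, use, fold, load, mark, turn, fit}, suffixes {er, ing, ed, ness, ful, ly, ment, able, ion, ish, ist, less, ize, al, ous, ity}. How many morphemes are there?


Segmenting 'reformingless' against the inventory:
  're' -> prefix (morpheme 1)
  'form' -> root (morpheme 2)
  'ing' -> suffix (morpheme 3)
  'less' -> suffix (morpheme 4)
Total morphemes: 4

4


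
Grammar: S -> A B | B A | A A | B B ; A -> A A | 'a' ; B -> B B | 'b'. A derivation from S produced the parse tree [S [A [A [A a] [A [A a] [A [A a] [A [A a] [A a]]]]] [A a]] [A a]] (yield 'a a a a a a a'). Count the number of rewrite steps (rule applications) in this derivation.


Every bracketed nonterminal node [X ...] in the tree is produced by exactly one rule application.
Reading the tree off as a leftmost derivation:
  Step 1: S  =>  A A   (applied S -> A A)
  Step 2: A A  =>  A A A   (applied A -> A A)
  Step 3: A A A  =>  A A A A   (applied A -> A A)
  Step 4: A A A A  =>  a A A A   (applied A -> a)
  Step 5: a A A A  =>  a A A A A   (applied A -> A A)
  Step 6: a A A A A  =>  a a A A A   (applied A -> a)
  Step 7: a a A A A  =>  a a A A A A   (applied A -> A A)
  Step 8: a a A A A A  =>  a a a A A A   (applied A -> a)
  Step 9: a a a A A A  =>  a a a A A A A   (applied A -> A A)
  Step 10: a a a A A A A  =>  a a a a A A A   (applied A -> a)
  Step 11: a a a a A A A  =>  a a a a a A A   (applied A -> a)
  Step 12: a a a a a A A  =>  a a a a a a A   (applied A -> a)
  Step 13: a a a a a a A  =>  a a a a a a a   (applied A -> a)
Final yield: a a a a a a a
Total rewrite steps: 13

13


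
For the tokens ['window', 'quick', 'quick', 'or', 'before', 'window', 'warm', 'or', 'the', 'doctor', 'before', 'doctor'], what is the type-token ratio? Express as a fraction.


Tokens: 12
Unique types: ('before', 'doctor', 'or', 'quick', 'the', 'warm', 'window') = 7
TTR = 7/12
Already in lowest terms.

7/12


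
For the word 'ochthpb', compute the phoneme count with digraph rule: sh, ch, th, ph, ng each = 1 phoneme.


Parsing 'ochthpb' greedily, digraphs first:
  'o' -> vowel phoneme (phonemes so far: 1)
  'ch' -> digraph (1 consonant phoneme) (phonemes so far: 2)
  'th' -> digraph (1 consonant phoneme) (phonemes so far: 3)
  'p' -> consonant phoneme (phonemes so far: 4)
  'b' -> consonant phoneme (phonemes so far: 5)
Total phonemes: 5

5


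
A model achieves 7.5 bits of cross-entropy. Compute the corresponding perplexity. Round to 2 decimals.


Perplexity formula: PP = 2^H
H = 7.5
PP = 2^7.5
Decompose: 2^7.5 = 2^7 * 2^0.5 = 2^7 * sqrt(2)
2^7 = 128, sqrt(2) ~ 1.4142136
PP ~ 128 * 1.4142136 = 181.0193408
Rounded to 2 decimals: 181.02

181.02


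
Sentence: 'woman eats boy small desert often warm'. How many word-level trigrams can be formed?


Word trigrams from [7] words:
  Trigram 1: (woman eats boy)
  Trigram 2: (eats boy small)
  Trigram 3: (boy small desert)
  Trigram 4: (small desert often)
  Trigram 5: (desert often warm)
Total word trigrams: 7 - 2 = 5

5


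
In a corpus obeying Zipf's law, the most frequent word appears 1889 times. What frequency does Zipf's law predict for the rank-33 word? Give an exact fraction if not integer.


Zipf's law: freq(rank) = f1 / rank
f1 = 1889, rank = 33
freq = 1889 / 33
GCD(1889, 33) = 1
Simplified: 1889/33

1889/33


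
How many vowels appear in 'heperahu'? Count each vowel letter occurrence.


Scanning each character of 'heperahu':
  Position 1: 'h' -> consonant (running count: 0)
  Position 2: 'e' -> vowel (running count: 1)
  Position 3: 'p' -> consonant (running count: 1)
  Position 4: 'e' -> vowel (running count: 2)
  Position 5: 'r' -> consonant (running count: 2)
  Position 6: 'a' -> vowel (running count: 3)
  Position 7: 'h' -> consonant (running count: 3)
  Position 8: 'u' -> vowel (running count: 4)
Total vowels: 4

4


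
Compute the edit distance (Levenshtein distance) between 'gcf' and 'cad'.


Building DP table for s1='gcf' (len 3) and s2='cad' (len 3):
       c  a  d
    0  1  2  3
  g 1  1  2  3
  c 2  1  2  3
  f 3  2  2  3
Edit distance = dp[3][3] = 3

3


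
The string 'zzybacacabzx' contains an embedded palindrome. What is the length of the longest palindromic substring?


Scanning 'zzybacacabzx' for palindromic substrings.
Substring at positions 3-9: 'bacacab'.
Check: reverse('bacacab') = 'bacacab' -> palindrome confirmed.
Neighbouring characters ('y' / 'z') break symmetry, so it cannot extend further.
No longer palindromic substring exists; longest length = 7

7


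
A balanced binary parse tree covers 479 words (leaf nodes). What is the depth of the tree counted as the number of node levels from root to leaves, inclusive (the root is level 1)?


In a balanced binary tree with n leaves the deepest leaf is ceil(log2(n)) edges below the root,
so counting node levels inclusive of root and leaves gives ceil(log2(n)) + 1 levels.
log2(479) = 8.9039
ceil(8.9039) = 9
levels = 9 + 1 = 10

10


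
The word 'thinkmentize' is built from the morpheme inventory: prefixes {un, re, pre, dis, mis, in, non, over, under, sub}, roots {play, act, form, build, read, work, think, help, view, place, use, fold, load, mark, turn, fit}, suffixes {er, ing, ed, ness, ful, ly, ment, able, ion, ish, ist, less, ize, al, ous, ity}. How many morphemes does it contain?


Segmenting 'thinkmentize' against the inventory:
  'think' -> root (morpheme 1)
  'ment' -> suffix (morpheme 2)
  'ize' -> suffix (morpheme 3)
Total morphemes: 3

3


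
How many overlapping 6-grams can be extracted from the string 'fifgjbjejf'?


String 'fifgjbjejf' has length L = 10.
Number of overlapping n-grams = L - n + 1
Substituting: 10 - 6 + 1 = 5

5


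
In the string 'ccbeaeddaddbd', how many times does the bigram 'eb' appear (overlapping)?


Scanning 'ccbeaeddaddbd' for bigram 'eb':
  Position 0: 'cc' -> no
  Position 1: 'cb' -> no
  Position 2: 'be' -> no
  Position 3: 'ea' -> no
  Position 4: 'ae' -> no
  Position 5: 'ed' -> no
  Position 6: 'dd' -> no
  Position 7: 'da' -> no
  Position 8: 'ad' -> no
  Position 9: 'dd' -> no
  Position 10: 'db' -> no
  Position 11: 'bd' -> no
Total matches: 0

0


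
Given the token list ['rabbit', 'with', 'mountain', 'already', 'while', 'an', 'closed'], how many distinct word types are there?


Listing all tokens and tracking unique types:
  Token 1: 'rabbit' -> NEW (unique so far: 1)
  Token 2: 'with' -> NEW (unique so far: 2)
  Token 3: 'mountain' -> NEW (unique so far: 3)
  Token 4: 'already' -> NEW (unique so far: 4)
  Token 5: 'while' -> NEW (unique so far: 5)
  Token 6: 'an' -> NEW (unique so far: 6)
  Token 7: 'closed' -> NEW (unique so far: 7)
Unique types: ('already', 'an', 'closed', 'mountain', 'rabbit', 'while', 'with')
Vocabulary size: 7

7


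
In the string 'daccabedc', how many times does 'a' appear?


Scanning 'daccabedc' for 'a':
  Position 1: 'a' -> MATCH (count: 1)
  Position 4: 'a' -> MATCH (count: 2)
Total occurrences of 'a': 2

2


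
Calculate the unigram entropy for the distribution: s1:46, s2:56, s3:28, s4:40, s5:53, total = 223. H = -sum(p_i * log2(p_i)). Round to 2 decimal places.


Computing entropy H = -sum(p_i * log2(p_i)):
  s1: p = 46/223 = 0.2063, -p*log2(p) = 0.4698
  s2: p = 56/223 = 0.2511, -p*log2(p) = 0.5006
  s3: p = 28/223 = 0.1256, -p*log2(p) = 0.3759
  s4: p = 40/223 = 0.1794, -p*log2(p) = 0.4447
  s5: p = 53/223 = 0.2377, -p*log2(p) = 0.4927
H = sum of terms = 2.2837
Rounded to 2 decimals: 2.28

2.28


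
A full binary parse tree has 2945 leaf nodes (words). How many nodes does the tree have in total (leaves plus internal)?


Leaf nodes (terminals): 2945
Internal nodes = n - 1 = 2945 - 1 = 2944
Total = leaves + internal = 2945 + 2944 = 5889

5889


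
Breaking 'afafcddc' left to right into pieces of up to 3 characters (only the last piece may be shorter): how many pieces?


'afafcddc' has 8 characters.
Chunking with max size 3:
  Chunk 1: 'afa' (positions 0-2)
  Chunk 2: 'fcd' (positions 3-5)
  Chunk 3: 'dc' (positions 6-7)
Total chunks: ceil(8 / 3) = 3

3


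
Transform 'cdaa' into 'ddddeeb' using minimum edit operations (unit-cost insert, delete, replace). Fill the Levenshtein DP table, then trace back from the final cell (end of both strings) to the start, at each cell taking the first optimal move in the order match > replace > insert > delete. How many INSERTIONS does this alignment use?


Edit distance = 6. Backtracking from cell (4, 7) with preference match > replace > insert > delete,
then listing the resulting alignment 'cdaa' -> 'ddddeeb' left to right:
  Step 1: insert 'd' [insertion #1]
  Step 2: insert 'd' [insertion #2]
  Step 3: replace c->d
  Step 4: keep 'd'
  Step 5: insert 'e' [insertion #3]
  Step 6: replace a->e
  Step 7: replace a->b
Total insertions: 3

3


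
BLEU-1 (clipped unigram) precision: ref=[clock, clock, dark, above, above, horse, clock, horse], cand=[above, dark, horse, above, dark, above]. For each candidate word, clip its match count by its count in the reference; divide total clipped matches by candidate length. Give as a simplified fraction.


Reference word counts: {'above': 2, 'clock': 3, 'dark': 1, 'horse': 2}
Checking each candidate word (with clipping):
  'above' -> in reference (ref count 2, used 1/2) -> match (matches: 1)
  'dark' -> in reference (ref count 1, used 1/1) -> match (matches: 2)
  'horse' -> in reference (ref count 2, used 1/2) -> match (matches: 3)
  'above' -> in reference (ref count 2, used 2/2) -> match (matches: 4)
  'dark' -> ref count 1 already used up (1/1) -> clipped, no match (matches: 4)
  'above' -> ref count 2 already used up (2/2) -> clipped, no match (matches: 4)
Clipped matches: 4, Candidate length: 6
Precision = 4/6 = 2/3

2/3


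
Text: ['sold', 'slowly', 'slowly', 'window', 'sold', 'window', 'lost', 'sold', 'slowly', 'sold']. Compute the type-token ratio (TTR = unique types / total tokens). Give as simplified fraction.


Tokens: 10
Unique types: ('lost', 'slowly', 'sold', 'window') = 4
TTR = 4/10
Simplify: divide both by 2 -> 2/5
TTR = 2/5

2/5


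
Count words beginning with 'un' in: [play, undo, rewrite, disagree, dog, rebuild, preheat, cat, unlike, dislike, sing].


Checking each word for prefix 'un':
  'play' -> no (count: 0)
  'undo' -> YES, starts with 'un' (count: 1)
  'rewrite' -> no (count: 1)
  'disagree' -> no (count: 1)
  'dog' -> no (count: 1)
  'rebuild' -> no (count: 1)
  'preheat' -> no (count: 1)
  'cat' -> no (count: 1)
  'unlike' -> YES, starts with 'un' (count: 2)
  'dislike' -> no (count: 2)
  'sing' -> no (count: 2)
Total with prefix 'un': 2

2


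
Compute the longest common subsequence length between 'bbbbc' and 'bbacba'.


DP table for LCS of 'bbbbc' and 'bbacba':
       b  b  a  c  b  a
    0  0  0  0  0  0  0
  b 0  1  1  1  1  1  1
  b 0  1  2  2  2  2  2
  b 0  1  2  2  2  3  3
  b 0  1  2  2  2  3  3
  c 0  1  2  2  3  3  3
LCS: 'bbb'
LCS length = 3

3
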